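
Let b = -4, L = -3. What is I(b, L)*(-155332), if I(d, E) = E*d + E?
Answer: -1397988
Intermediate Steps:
I(d, E) = E + E*d
I(b, L)*(-155332) = -3*(1 - 4)*(-155332) = -3*(-3)*(-155332) = 9*(-155332) = -1397988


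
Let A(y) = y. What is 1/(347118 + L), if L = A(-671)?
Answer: 1/346447 ≈ 2.8864e-6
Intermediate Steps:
L = -671
1/(347118 + L) = 1/(347118 - 671) = 1/346447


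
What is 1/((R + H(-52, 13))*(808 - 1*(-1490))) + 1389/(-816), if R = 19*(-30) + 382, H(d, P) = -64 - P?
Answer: -140976691/82819920 ≈ -1.7022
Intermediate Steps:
R = -188 (R = -570 + 382 = -188)
1/((R + H(-52, 13))*(808 - 1*(-1490))) + 1389/(-816) = 1/((-188 + (-64 - 1*13))*(808 - 1*(-1490))) + 1389/(-816) = 1/((-188 + (-64 - 13))*(808 + 1490)) + 1389*(-1/816) = 1/(-188 - 77*2298) - 463/272 = (1/2298)/(-265) - 463/272 = -1/265*1/2298 - 463/272 = -1/608970 - 463/272 = -140976691/82819920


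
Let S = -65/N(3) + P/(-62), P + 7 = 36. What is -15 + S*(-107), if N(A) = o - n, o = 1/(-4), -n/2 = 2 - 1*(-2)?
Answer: 57813/62 ≈ 932.47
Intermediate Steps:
n = -8 (n = -2*(2 - 1*(-2)) = -2*(2 + 2) = -2*4 = -8)
o = -1/4 ≈ -0.25000
N(A) = 31/4 (N(A) = -1/4 - 1*(-8) = -1/4 + 8 = 31/4)
P = 29 (P = -7 + 36 = 29)
S = -549/62 (S = -65/31/4 + 29/(-62) = -65*4/31 + 29*(-1/62) = -260/31 - 29/62 = -549/62 ≈ -8.8548)
-15 + S*(-107) = -15 - 549/62*(-107) = -15 + 58743/62 = 57813/62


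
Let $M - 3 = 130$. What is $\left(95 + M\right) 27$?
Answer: $6156$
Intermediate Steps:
$M = 133$ ($M = 3 + 130 = 133$)
$\left(95 + M\right) 27 = \left(95 + 133\right) 27 = 228 \cdot 27 = 6156$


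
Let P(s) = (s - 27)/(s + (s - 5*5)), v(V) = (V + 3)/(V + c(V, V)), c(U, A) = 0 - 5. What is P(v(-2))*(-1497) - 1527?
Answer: -184903/59 ≈ -3133.9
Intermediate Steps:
c(U, A) = -5
v(V) = (3 + V)/(-5 + V) (v(V) = (V + 3)/(V - 5) = (3 + V)/(-5 + V))
P(s) = (-27 + s)/(-25 + 2*s) (P(s) = (-27 + s)/(s + (s - 25)) = (-27 + s)/(s + (-25 + s)) = (-27 + s)/(-25 + 2*s))
P(v(-2))*(-1497) - 1527 = ((-27 + (3 - 2)/(-5 - 2))/(-25 + 2*((3 - 2)/(-5 - 2))))*(-1497) - 1527 = ((-27 + 1/(-7))/(-25 + 2*(1/(-7))))*(-1497) - 1527 = ((-27 - 1/7*1)/(-25 + 2*(-1/7*1)))*(-1497) - 1527 = ((-27 - 1/7)/(-25 + 2*(-1/7)))*(-1497) - 1527 = (-190/7/(-25 - 2/7))*(-1497) - 1527 = (-190/7/(-177/7))*(-1497) - 1527 = -7/177*(-190/7)*(-1497) - 1527 = (190/177)*(-1497) - 1527 = -94810/59 - 1527 = -184903/59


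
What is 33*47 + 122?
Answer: 1673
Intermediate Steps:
33*47 + 122 = 1551 + 122 = 1673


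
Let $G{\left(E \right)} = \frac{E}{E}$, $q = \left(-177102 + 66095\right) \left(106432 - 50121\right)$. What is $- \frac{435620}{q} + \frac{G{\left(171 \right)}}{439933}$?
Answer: $\frac{15222656049}{211537220504857} \approx 7.1962 \cdot 10^{-5}$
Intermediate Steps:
$q = -6250915177$ ($q = \left(-111007\right) 56311 = -6250915177$)
$G{\left(E \right)} = 1$
$- \frac{435620}{q} + \frac{G{\left(171 \right)}}{439933} = - \frac{435620}{-6250915177} + 1 \cdot \frac{1}{439933} = \left(-435620\right) \left(- \frac{1}{6250915177}\right) + 1 \cdot \frac{1}{439933} = \frac{435620}{6250915177} + \frac{1}{439933} = \frac{15222656049}{211537220504857}$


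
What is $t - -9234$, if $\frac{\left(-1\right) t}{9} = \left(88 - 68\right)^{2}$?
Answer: $5634$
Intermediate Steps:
$t = -3600$ ($t = - 9 \left(88 - 68\right)^{2} = - 9 \cdot 20^{2} = \left(-9\right) 400 = -3600$)
$t - -9234 = -3600 - -9234 = -3600 + 9234 = 5634$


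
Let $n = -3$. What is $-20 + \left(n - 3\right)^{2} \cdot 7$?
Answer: $232$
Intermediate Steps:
$-20 + \left(n - 3\right)^{2} \cdot 7 = -20 + \left(-3 - 3\right)^{2} \cdot 7 = -20 + \left(-6\right)^{2} \cdot 7 = -20 + 36 \cdot 7 = -20 + 252 = 232$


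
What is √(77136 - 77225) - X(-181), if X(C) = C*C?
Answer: -32761 + I*√89 ≈ -32761.0 + 9.434*I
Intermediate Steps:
X(C) = C²
√(77136 - 77225) - X(-181) = √(77136 - 77225) - 1*(-181)² = √(-89) - 1*32761 = I*√89 - 32761 = -32761 + I*√89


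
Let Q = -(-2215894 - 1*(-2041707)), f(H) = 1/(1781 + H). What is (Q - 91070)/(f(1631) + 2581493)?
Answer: 283595204/8808054117 ≈ 0.032197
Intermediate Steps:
Q = 174187 (Q = -(-2215894 + 2041707) = -1*(-174187) = 174187)
(Q - 91070)/(f(1631) + 2581493) = (174187 - 91070)/(1/(1781 + 1631) + 2581493) = 83117/(1/3412 + 2581493) = 83117/(8808054117/3412) = 83117*(3412/8808054117) = 283595204/8808054117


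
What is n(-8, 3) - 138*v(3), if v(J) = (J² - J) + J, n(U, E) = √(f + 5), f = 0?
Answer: -1242 + √5 ≈ -1239.8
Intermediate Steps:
n(U, E) = √5 (n(U, E) = √(0 + 5) = √5)
v(J) = J²
n(-8, 3) - 138*v(3) = √5 - 138*3² = √5 - 138*9 = √5 - 1242 = -1242 + √5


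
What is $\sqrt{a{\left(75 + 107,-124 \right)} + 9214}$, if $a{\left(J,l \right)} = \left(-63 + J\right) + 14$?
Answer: $\sqrt{9347} \approx 96.68$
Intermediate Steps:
$a{\left(J,l \right)} = -49 + J$
$\sqrt{a{\left(75 + 107,-124 \right)} + 9214} = \sqrt{\left(-49 + \left(75 + 107\right)\right) + 9214} = \sqrt{\left(-49 + 182\right) + 9214} = \sqrt{133 + 9214} = \sqrt{9347}$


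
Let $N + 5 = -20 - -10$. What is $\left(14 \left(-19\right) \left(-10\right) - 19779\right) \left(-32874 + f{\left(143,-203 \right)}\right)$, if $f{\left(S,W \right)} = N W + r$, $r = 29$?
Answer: $510146200$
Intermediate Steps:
$N = -15$ ($N = -5 - 10 = -15$)
$f{\left(S,W \right)} = 29 - 15 W$ ($f{\left(S,W \right)} = - 15 W + 29 = 29 - 15 W$)
$\left(14 \left(-19\right) \left(-10\right) - 19779\right) \left(-32874 + f{\left(143,-203 \right)}\right) = \left(14 \left(-19\right) \left(-10\right) - 19779\right) \left(-32874 + \left(29 - -3045\right)\right) = \left(\left(-266\right) \left(-10\right) - 19779\right) \left(-32874 + \left(29 + 3045\right)\right) = \left(2660 - 19779\right) \left(-32874 + 3074\right) = \left(-17119\right) \left(-29800\right) = 510146200$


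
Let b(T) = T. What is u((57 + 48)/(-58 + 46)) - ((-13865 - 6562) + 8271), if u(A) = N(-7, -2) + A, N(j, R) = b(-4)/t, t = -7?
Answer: 340139/28 ≈ 12148.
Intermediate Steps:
N(j, R) = 4/7 (N(j, R) = -4/(-7) = -4*(-1/7) = 4/7)
u(A) = 4/7 + A
u((57 + 48)/(-58 + 46)) - ((-13865 - 6562) + 8271) = (4/7 + (57 + 48)/(-58 + 46)) - ((-13865 - 6562) + 8271) = (4/7 + 105/(-12)) - (-20427 + 8271) = (4/7 + 105*(-1/12)) - 1*(-12156) = (4/7 - 35/4) + 12156 = -229/28 + 12156 = 340139/28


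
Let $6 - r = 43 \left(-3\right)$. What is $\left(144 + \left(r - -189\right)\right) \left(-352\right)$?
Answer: $-164736$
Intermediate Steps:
$r = 135$ ($r = 6 - 43 \left(-3\right) = 6 - -129 = 6 + 129 = 135$)
$\left(144 + \left(r - -189\right)\right) \left(-352\right) = \left(144 + \left(135 - -189\right)\right) \left(-352\right) = \left(144 + \left(135 + 189\right)\right) \left(-352\right) = \left(144 + 324\right) \left(-352\right) = 468 \left(-352\right) = -164736$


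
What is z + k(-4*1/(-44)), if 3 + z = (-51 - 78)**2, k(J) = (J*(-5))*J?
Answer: 2013193/121 ≈ 16638.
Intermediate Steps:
k(J) = -5*J**2 (k(J) = (-5*J)*J = -5*J**2)
z = 16638 (z = -3 + (-51 - 78)**2 = -3 + (-129)**2 = -3 + 16641 = 16638)
z + k(-4*1/(-44)) = 16638 - 5*(-4*1/(-44))**2 = 16638 - 5*(-4*(-1/44))**2 = 16638 - 5*(1/11)**2 = 16638 - 5*1/121 = 16638 - 5/121 = 2013193/121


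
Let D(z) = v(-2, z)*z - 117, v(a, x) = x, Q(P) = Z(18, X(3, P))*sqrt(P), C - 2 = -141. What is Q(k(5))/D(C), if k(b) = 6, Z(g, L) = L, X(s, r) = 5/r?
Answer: 5*sqrt(6)/115224 ≈ 0.00010629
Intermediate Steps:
C = -139 (C = 2 - 141 = -139)
Q(P) = 5/sqrt(P) (Q(P) = (5/P)*sqrt(P) = 5/sqrt(P))
D(z) = -117 + z**2 (D(z) = z*z - 117 = z**2 - 117 = -117 + z**2)
Q(k(5))/D(C) = (5/sqrt(6))/(-117 + (-139)**2) = (5*(sqrt(6)/6))/(-117 + 19321) = (5*sqrt(6)/6)/19204 = (5*sqrt(6)/6)*(1/19204) = 5*sqrt(6)/115224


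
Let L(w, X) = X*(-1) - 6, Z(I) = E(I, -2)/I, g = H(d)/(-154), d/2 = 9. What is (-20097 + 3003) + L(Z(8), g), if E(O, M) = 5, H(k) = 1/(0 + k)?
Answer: -47401199/2772 ≈ -17100.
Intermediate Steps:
d = 18 (d = 2*9 = 18)
H(k) = 1/k
g = -1/2772 (g = 1/(18*(-154)) = (1/18)*(-1/154) = -1/2772 ≈ -0.00036075)
Z(I) = 5/I
L(w, X) = -6 - X (L(w, X) = -X - 6 = -6 - X)
(-20097 + 3003) + L(Z(8), g) = (-20097 + 3003) + (-6 - 1*(-1/2772)) = -17094 + (-6 + 1/2772) = -17094 - 16631/2772 = -47401199/2772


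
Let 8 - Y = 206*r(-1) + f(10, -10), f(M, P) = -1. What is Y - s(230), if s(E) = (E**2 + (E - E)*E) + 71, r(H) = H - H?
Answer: -52962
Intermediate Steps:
r(H) = 0
Y = 9 (Y = 8 - (206*0 - 1) = 8 - (0 - 1) = 8 - 1*(-1) = 8 + 1 = 9)
s(E) = 71 + E**2 (s(E) = (E**2 + 0*E) + 71 = (E**2 + 0) + 71 = E**2 + 71 = 71 + E**2)
Y - s(230) = 9 - (71 + 230**2) = 9 - (71 + 52900) = 9 - 1*52971 = 9 - 52971 = -52962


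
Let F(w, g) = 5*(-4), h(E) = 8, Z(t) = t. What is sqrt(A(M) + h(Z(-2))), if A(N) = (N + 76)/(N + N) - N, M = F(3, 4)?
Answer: sqrt(665)/5 ≈ 5.1575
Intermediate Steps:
F(w, g) = -20
M = -20
A(N) = -N + (76 + N)/(2*N) (A(N) = (76 + N)/((2*N)) - N = (76 + N)*(1/(2*N)) - N = (76 + N)/(2*N) - N = -N + (76 + N)/(2*N))
sqrt(A(M) + h(Z(-2))) = sqrt((1/2 - 1*(-20) + 38/(-20)) + 8) = sqrt((1/2 + 20 + 38*(-1/20)) + 8) = sqrt((1/2 + 20 - 19/10) + 8) = sqrt(93/5 + 8) = sqrt(133/5) = sqrt(665)/5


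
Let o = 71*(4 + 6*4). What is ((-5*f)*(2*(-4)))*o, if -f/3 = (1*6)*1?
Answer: -1431360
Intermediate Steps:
f = -18 (f = -3*1*6 = -18 ≈ -18.000)
o = 1988 (o = 71*(4 + 24) = 71*28 = 1988)
((-5*f)*(2*(-4)))*o = ((-5*(-18))*(2*(-4)))*1988 = (90*(-8))*1988 = -720*1988 = -1431360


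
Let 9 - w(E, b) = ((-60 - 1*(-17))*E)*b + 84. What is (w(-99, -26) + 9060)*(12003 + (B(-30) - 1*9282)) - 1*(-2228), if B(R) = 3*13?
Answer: 330283148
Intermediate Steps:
w(E, b) = -75 + 43*E*b (w(E, b) = 9 - (((-60 - 1*(-17))*E)*b + 84) = 9 - (((-60 + 17)*E)*b + 84) = 9 - ((-43*E)*b + 84) = 9 - (-43*E*b + 84) = 9 - (84 - 43*E*b) = 9 + (-84 + 43*E*b) = -75 + 43*E*b)
B(R) = 39
(w(-99, -26) + 9060)*(12003 + (B(-30) - 1*9282)) - 1*(-2228) = ((-75 + 43*(-99)*(-26)) + 9060)*(12003 + (39 - 1*9282)) - 1*(-2228) = ((-75 + 110682) + 9060)*(12003 + (39 - 9282)) + 2228 = (110607 + 9060)*(12003 - 9243) + 2228 = 119667*2760 + 2228 = 330280920 + 2228 = 330283148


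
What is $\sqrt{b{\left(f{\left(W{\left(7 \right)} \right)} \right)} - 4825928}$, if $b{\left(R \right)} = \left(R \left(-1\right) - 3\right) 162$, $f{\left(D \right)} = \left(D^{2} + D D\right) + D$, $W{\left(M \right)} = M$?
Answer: $4 i \sqrt{302714} \approx 2200.8 i$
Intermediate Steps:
$f{\left(D \right)} = D + 2 D^{2}$ ($f{\left(D \right)} = \left(D^{2} + D^{2}\right) + D = 2 D^{2} + D = D + 2 D^{2}$)
$b{\left(R \right)} = -486 - 162 R$ ($b{\left(R \right)} = \left(- R - 3\right) 162 = \left(-3 - R\right) 162 = -486 - 162 R$)
$\sqrt{b{\left(f{\left(W{\left(7 \right)} \right)} \right)} - 4825928} = \sqrt{\left(-486 - 162 \cdot 7 \left(1 + 2 \cdot 7\right)\right) - 4825928} = \sqrt{\left(-486 - 162 \cdot 7 \left(1 + 14\right)\right) - 4825928} = \sqrt{\left(-486 - 162 \cdot 7 \cdot 15\right) - 4825928} = \sqrt{\left(-486 - 17010\right) - 4825928} = \sqrt{-17496 - 4825928} = \sqrt{-4843424} = 4 i \sqrt{302714}$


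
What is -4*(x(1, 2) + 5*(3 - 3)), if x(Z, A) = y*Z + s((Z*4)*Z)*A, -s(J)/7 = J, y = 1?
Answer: 220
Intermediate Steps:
s(J) = -7*J
x(Z, A) = Z - 28*A*Z² (x(Z, A) = 1*Z + (-7*Z*4*Z)*A = Z + (-7*4*Z*Z)*A = Z + (-28*Z²)*A = Z - 28*A*Z²)
-4*(x(1, 2) + 5*(3 - 3)) = -4*(1*(1 - 28*2*1) + 5*(3 - 3)) = -4*(1*(1 - 56) + 5*0) = -4*(1*(-55) + 0) = -4*(-55 + 0) = -4*(-55) = 220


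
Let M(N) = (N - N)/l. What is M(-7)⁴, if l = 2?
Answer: 0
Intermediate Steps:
M(N) = 0 (M(N) = (N - N)/2 = 0*(½) = 0)
M(-7)⁴ = 0⁴ = 0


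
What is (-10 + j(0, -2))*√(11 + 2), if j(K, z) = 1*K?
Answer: -10*√13 ≈ -36.056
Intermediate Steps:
j(K, z) = K
(-10 + j(0, -2))*√(11 + 2) = (-10 + 0)*√(11 + 2) = -10*√13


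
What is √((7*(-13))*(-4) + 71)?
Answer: √435 ≈ 20.857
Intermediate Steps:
√((7*(-13))*(-4) + 71) = √(-91*(-4) + 71) = √(364 + 71) = √435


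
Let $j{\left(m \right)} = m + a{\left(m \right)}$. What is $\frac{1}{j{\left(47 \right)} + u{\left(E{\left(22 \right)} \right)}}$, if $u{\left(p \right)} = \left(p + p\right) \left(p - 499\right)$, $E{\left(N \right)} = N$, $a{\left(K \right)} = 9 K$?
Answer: $- \frac{1}{20518} \approx -4.8738 \cdot 10^{-5}$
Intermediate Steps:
$u{\left(p \right)} = 2 p \left(-499 + p\right)$
$j{\left(m \right)} = 10 m$ ($j{\left(m \right)} = m + 9 m = 10 m$)
$\frac{1}{j{\left(47 \right)} + u{\left(E{\left(22 \right)} \right)}} = \frac{1}{10 \cdot 47 + 2 \cdot 22 \left(-499 + 22\right)} = \frac{1}{470 + 2 \cdot 22 \left(-477\right)} = \frac{1}{470 - 20988} = \frac{1}{-20518} = - \frac{1}{20518}$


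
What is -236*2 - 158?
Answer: -630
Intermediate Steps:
-236*2 - 158 = -59*8 - 158 = -472 - 158 = -630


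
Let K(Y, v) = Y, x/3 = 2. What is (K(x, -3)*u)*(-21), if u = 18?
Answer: -2268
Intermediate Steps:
x = 6 (x = 3*2 = 6)
(K(x, -3)*u)*(-21) = (6*18)*(-21) = 108*(-21) = -2268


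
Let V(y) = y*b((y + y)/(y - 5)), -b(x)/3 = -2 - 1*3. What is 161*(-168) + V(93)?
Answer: -25653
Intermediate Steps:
b(x) = 15 (b(x) = -3*(-2 - 1*3) = -3*(-2 - 3) = -3*(-5) = 15)
V(y) = 15*y (V(y) = y*15 = 15*y)
161*(-168) + V(93) = 161*(-168) + 15*93 = -27048 + 1395 = -25653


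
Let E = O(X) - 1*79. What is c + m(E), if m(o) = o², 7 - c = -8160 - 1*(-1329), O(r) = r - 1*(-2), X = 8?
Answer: 11599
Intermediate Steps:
O(r) = 2 + r (O(r) = r + 2 = 2 + r)
E = -69 (E = (2 + 8) - 1*79 = 10 - 79 = -69)
c = 6838 (c = 7 - (-8160 - 1*(-1329)) = 7 - (-8160 + 1329) = 7 - 1*(-6831) = 7 + 6831 = 6838)
c + m(E) = 6838 + (-69)² = 6838 + 4761 = 11599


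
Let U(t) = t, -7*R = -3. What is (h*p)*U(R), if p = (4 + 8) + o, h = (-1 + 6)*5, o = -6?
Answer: 450/7 ≈ 64.286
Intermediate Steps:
R = 3/7 (R = -⅐*(-3) = 3/7 ≈ 0.42857)
h = 25 (h = 5*5 = 25)
p = 6 (p = (4 + 8) - 6 = 12 - 6 = 6)
(h*p)*U(R) = (25*6)*(3/7) = 150*(3/7) = 450/7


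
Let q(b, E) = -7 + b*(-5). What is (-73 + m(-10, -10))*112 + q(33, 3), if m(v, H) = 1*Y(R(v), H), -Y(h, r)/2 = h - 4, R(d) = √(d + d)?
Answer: -7452 - 448*I*√5 ≈ -7452.0 - 1001.8*I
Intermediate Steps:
R(d) = √2*√d (R(d) = √(2*d) = √2*√d)
Y(h, r) = 8 - 2*h (Y(h, r) = -2*(h - 4) = -2*(-4 + h) = 8 - 2*h)
q(b, E) = -7 - 5*b
m(v, H) = 8 - 2*√2*√v (m(v, H) = 1*(8 - 2*√2*√v) = 8 - 2*√2*√v)
(-73 + m(-10, -10))*112 + q(33, 3) = (-73 + (8 - 2*√2*√(-10)))*112 + (-7 - 5*33) = (-73 + (8 - 2*√2*I*√10))*112 + (-7 - 165) = (-73 + (8 - 4*I*√5))*112 - 172 = (-65 - 4*I*√5)*112 - 172 = (-7280 - 448*I*√5) - 172 = -7452 - 448*I*√5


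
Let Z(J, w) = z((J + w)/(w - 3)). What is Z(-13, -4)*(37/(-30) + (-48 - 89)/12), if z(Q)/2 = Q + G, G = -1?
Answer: -253/7 ≈ -36.143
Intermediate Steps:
z(Q) = -2 + 2*Q (z(Q) = 2*(Q - 1) = 2*(-1 + Q) = -2 + 2*Q)
Z(J, w) = -2 + 2*(J + w)/(-3 + w) (Z(J, w) = -2 + 2*((J + w)/(w - 3)) = -2 + 2*((J + w)/(-3 + w)) = -2 + 2*(J + w)/(-3 + w))
Z(-13, -4)*(37/(-30) + (-48 - 89)/12) = (2*(3 - 13)/(-3 - 4))*(37/(-30) + (-48 - 89)/12) = (2*(-10)/(-7))*(37*(-1/30) - 137*1/12) = (2*(-⅐)*(-10))*(-37/30 - 137/12) = (20/7)*(-253/20) = -253/7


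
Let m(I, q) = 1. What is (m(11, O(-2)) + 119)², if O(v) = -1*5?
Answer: 14400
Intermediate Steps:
O(v) = -5
(m(11, O(-2)) + 119)² = (1 + 119)² = 120² = 14400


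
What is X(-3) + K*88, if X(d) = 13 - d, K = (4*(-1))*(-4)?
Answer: 1424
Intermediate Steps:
K = 16 (K = -4*(-4) = 16)
X(-3) + K*88 = (13 - 1*(-3)) + 16*88 = (13 + 3) + 1408 = 16 + 1408 = 1424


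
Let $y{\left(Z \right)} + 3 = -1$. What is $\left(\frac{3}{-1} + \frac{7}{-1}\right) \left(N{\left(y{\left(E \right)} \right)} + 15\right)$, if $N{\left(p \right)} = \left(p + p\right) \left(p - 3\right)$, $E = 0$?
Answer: $-710$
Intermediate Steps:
$y{\left(Z \right)} = -4$ ($y{\left(Z \right)} = -3 - 1 = -4$)
$N{\left(p \right)} = 2 p \left(-3 + p\right)$
$\left(\frac{3}{-1} + \frac{7}{-1}\right) \left(N{\left(y{\left(E \right)} \right)} + 15\right) = \left(\frac{3}{-1} + \frac{7}{-1}\right) \left(2 \left(-4\right) \left(-3 - 4\right) + 15\right) = \left(3 \left(-1\right) + 7 \left(-1\right)\right) \left(2 \left(-4\right) \left(-7\right) + 15\right) = \left(-3 - 7\right) \left(56 + 15\right) = \left(-10\right) 71 = -710$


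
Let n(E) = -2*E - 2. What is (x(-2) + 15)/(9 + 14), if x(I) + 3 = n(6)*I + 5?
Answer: 45/23 ≈ 1.9565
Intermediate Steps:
n(E) = -2 - 2*E
x(I) = 2 - 14*I (x(I) = -3 + ((-2 - 2*6)*I + 5) = -3 + ((-2 - 12)*I + 5) = -3 + (-14*I + 5) = -3 + (5 - 14*I) = 2 - 14*I)
(x(-2) + 15)/(9 + 14) = ((2 - 14*(-2)) + 15)/(9 + 14) = ((2 + 28) + 15)/23 = (30 + 15)*(1/23) = 45*(1/23) = 45/23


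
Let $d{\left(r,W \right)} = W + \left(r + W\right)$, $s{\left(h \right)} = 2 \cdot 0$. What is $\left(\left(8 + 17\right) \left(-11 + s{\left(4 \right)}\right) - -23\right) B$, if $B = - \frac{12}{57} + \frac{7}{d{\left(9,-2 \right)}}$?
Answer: $- \frac{28476}{95} \approx -299.75$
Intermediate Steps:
$s{\left(h \right)} = 0$
$d{\left(r,W \right)} = r + 2 W$ ($d{\left(r,W \right)} = W + \left(W + r\right) = r + 2 W$)
$B = \frac{113}{95}$ ($B = - \frac{12}{57} + \frac{7}{9 + 2 \left(-2\right)} = \left(-12\right) \frac{1}{57} + \frac{7}{9 - 4} = - \frac{4}{19} + \frac{7}{5} = \frac{113}{95} \approx 1.1895$)
$\left(\left(8 + 17\right) \left(-11 + s{\left(4 \right)}\right) - -23\right) B = \left(\left(8 + 17\right) \left(-11 + 0\right) - -23\right) \frac{113}{95} = \left(25 \left(-11\right) + 23\right) \frac{113}{95} = \left(-275 + 23\right) \frac{113}{95} = \left(-252\right) \frac{113}{95} = - \frac{28476}{95}$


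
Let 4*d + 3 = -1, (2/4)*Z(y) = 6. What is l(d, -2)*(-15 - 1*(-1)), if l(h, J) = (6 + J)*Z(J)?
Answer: -672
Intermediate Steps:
Z(y) = 12 (Z(y) = 2*6 = 12)
d = -1 (d = -¾ + (¼)*(-1) = -¾ - ¼ = -1)
l(h, J) = 72 + 12*J (l(h, J) = (6 + J)*12 = 72 + 12*J)
l(d, -2)*(-15 - 1*(-1)) = (72 + 12*(-2))*(-15 - 1*(-1)) = (72 - 24)*(-15 + 1) = 48*(-14) = -672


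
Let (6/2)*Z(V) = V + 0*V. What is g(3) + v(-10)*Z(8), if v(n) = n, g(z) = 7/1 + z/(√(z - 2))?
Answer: -50/3 ≈ -16.667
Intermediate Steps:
g(z) = 7 + z/√(-2 + z) (g(z) = 7*1 + z/(√(-2 + z)) = 7 + z/√(-2 + z))
Z(V) = V/3 (Z(V) = (V + 0*V)/3 = (V + 0)/3 = V/3)
g(3) + v(-10)*Z(8) = (7 + 3/√(-2 + 3)) - 10*8/3 = (7 + 3/√1) - 10*8/3 = (7 + 3*1) - 80/3 = (7 + 3) - 80/3 = 10 - 80/3 = -50/3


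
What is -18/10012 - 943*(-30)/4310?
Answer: 14158095/2157586 ≈ 6.5620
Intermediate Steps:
-18/10012 - 943*(-30)/4310 = -18*1/10012 + 28290*(1/4310) = -9/5006 + 2829/431 = 14158095/2157586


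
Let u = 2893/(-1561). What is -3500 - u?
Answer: -5460607/1561 ≈ -3498.1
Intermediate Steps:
u = -2893/1561 (u = 2893*(-1/1561) = -2893/1561 ≈ -1.8533)
-3500 - u = -3500 - 1*(-2893/1561) = -3500 + 2893/1561 = -5460607/1561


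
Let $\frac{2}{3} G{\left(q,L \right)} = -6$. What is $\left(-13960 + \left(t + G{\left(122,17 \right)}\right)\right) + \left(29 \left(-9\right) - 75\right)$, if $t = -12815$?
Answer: $-27120$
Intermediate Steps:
$G{\left(q,L \right)} = -9$ ($G{\left(q,L \right)} = \frac{3}{2} \left(-6\right) = -9$)
$\left(-13960 + \left(t + G{\left(122,17 \right)}\right)\right) + \left(29 \left(-9\right) - 75\right) = \left(-13960 - 12824\right) + \left(29 \left(-9\right) - 75\right) = \left(-13960 - 12824\right) - 336 = -26784 - 336 = -27120$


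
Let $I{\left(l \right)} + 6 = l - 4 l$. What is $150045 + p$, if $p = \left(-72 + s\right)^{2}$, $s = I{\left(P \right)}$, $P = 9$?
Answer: $161070$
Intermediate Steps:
$I{\left(l \right)} = -6 - 3 l$ ($I{\left(l \right)} = -6 + \left(l - 4 l\right) = -6 - 3 l$)
$s = -33$ ($s = -6 - 27 = -33$)
$p = 11025$ ($p = \left(-72 - 33\right)^{2} = \left(-105\right)^{2} = 11025$)
$150045 + p = 150045 + 11025 = 161070$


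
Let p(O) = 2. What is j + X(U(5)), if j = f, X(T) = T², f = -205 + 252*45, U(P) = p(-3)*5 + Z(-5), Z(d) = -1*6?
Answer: 11151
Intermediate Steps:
Z(d) = -6
U(P) = 4 (U(P) = 2*5 - 6 = 10 - 6 = 4)
f = 11135 (f = -205 + 11340 = 11135)
j = 11135
j + X(U(5)) = 11135 + 4² = 11135 + 16 = 11151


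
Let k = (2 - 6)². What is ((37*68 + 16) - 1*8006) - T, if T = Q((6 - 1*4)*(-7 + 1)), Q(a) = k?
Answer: -5490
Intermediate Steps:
k = 16 (k = (-4)² = 16)
Q(a) = 16
T = 16
((37*68 + 16) - 1*8006) - T = ((37*68 + 16) - 1*8006) - 1*16 = ((2516 + 16) - 8006) - 16 = (2532 - 8006) - 16 = -5474 - 16 = -5490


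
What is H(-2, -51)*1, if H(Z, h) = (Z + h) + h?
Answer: -104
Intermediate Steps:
H(Z, h) = Z + 2*h
H(-2, -51)*1 = (-2 + 2*(-51))*1 = (-2 - 102)*1 = -104*1 = -104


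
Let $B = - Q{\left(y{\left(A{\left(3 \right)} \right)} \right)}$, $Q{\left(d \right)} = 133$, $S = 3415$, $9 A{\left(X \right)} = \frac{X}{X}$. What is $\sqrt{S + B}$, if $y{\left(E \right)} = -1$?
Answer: $\sqrt{3282} \approx 57.289$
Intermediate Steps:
$A{\left(X \right)} = \frac{1}{9}$ ($A{\left(X \right)} = \frac{X \frac{1}{X}}{9} = \frac{1}{9} \cdot 1 = \frac{1}{9}$)
$B = -133$ ($B = \left(-1\right) 133 = -133$)
$\sqrt{S + B} = \sqrt{3415 - 133} = \sqrt{3282}$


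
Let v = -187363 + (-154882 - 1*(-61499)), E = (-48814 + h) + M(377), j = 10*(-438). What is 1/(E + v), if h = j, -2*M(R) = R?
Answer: -2/668257 ≈ -2.9929e-6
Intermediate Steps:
M(R) = -R/2
j = -4380
h = -4380
E = -106765/2 (E = (-48814 - 4380) - ½*377 = -53194 - 377/2 = -106765/2 ≈ -53383.)
v = -280746 (v = -187363 + (-154882 + 61499) = -187363 - 93383 = -280746)
1/(E + v) = 1/(-106765/2 - 280746) = 1/(-668257/2) = -2/668257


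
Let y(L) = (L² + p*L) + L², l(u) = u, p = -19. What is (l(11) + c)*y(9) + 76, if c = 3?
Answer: -50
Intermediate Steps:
y(L) = -19*L + 2*L² (y(L) = (L² - 19*L) + L² = -19*L + 2*L²)
(l(11) + c)*y(9) + 76 = (11 + 3)*(9*(-19 + 2*9)) + 76 = 14*(9*(-19 + 18)) + 76 = 14*(9*(-1)) + 76 = 14*(-9) + 76 = -126 + 76 = -50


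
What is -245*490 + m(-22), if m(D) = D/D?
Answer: -120049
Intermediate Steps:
m(D) = 1
-245*490 + m(-22) = -245*490 + 1 = -120050 + 1 = -120049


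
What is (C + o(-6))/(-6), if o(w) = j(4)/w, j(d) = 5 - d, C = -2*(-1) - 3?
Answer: 7/36 ≈ 0.19444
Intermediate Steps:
C = -1 (C = 2 - 3 = -1)
o(w) = 1/w (o(w) = (5 - 1*4)/w = (5 - 4)/w = 1/w)
(C + o(-6))/(-6) = (-1 + 1/(-6))/(-6) = (-1 - ⅙)*(-⅙) = -7/6*(-⅙) = 7/36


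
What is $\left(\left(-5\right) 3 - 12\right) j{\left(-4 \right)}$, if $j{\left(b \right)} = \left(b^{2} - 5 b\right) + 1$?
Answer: $-999$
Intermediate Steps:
$j{\left(b \right)} = 1 + b^{2} - 5 b$
$\left(\left(-5\right) 3 - 12\right) j{\left(-4 \right)} = \left(\left(-5\right) 3 - 12\right) \left(1 + \left(-4\right)^{2} - -20\right) = \left(-15 - 12\right) \left(1 + 16 + 20\right) = \left(-27\right) 37 = -999$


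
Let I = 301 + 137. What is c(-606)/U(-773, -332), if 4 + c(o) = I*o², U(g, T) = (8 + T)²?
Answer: 40212341/26244 ≈ 1532.2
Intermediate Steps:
I = 438
c(o) = -4 + 438*o²
c(-606)/U(-773, -332) = (-4 + 438*(-606)²)/((8 - 332)²) = (-4 + 438*367236)/((-324)²) = (-4 + 160849368)/104976 = 160849364*(1/104976) = 40212341/26244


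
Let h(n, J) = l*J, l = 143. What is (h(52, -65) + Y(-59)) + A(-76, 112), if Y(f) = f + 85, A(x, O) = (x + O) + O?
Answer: -9121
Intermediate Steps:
A(x, O) = x + 2*O (A(x, O) = (O + x) + O = x + 2*O)
Y(f) = 85 + f
h(n, J) = 143*J
(h(52, -65) + Y(-59)) + A(-76, 112) = (143*(-65) + (85 - 59)) + (-76 + 2*112) = (-9295 + 26) + (-76 + 224) = -9269 + 148 = -9121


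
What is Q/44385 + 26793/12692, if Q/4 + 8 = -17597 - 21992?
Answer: -273684397/187778140 ≈ -1.4575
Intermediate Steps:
Q = -158388 (Q = -32 + 4*(-17597 - 21992) = -32 + 4*(-39589) = -32 - 158356 = -158388)
Q/44385 + 26793/12692 = -158388/44385 + 26793/12692 = -158388*1/44385 + 26793*(1/12692) = -52796/14795 + 26793/12692 = -273684397/187778140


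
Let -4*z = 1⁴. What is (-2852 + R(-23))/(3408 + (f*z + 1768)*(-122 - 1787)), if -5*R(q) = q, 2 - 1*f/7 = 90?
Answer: 14237/18328450 ≈ 0.00077677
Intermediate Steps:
f = -616 (f = 14 - 7*90 = 14 - 630 = -616)
z = -¼ (z = -¼*1⁴ = -¼*1 = -¼ ≈ -0.25000)
R(q) = -q/5
(-2852 + R(-23))/(3408 + (f*z + 1768)*(-122 - 1787)) = (-2852 - ⅕*(-23))/(3408 + (-616*(-¼) + 1768)*(-122 - 1787)) = (-2852 + 23/5)/(3408 + (154 + 1768)*(-1909)) = -14237/(5*(3408 + 1922*(-1909))) = -14237/(5*(3408 - 3669098)) = -14237/5/(-3665690) = -14237/5*(-1/3665690) = 14237/18328450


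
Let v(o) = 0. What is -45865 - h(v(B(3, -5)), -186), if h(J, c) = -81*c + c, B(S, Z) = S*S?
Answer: -60745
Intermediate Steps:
B(S, Z) = S²
h(J, c) = -80*c
-45865 - h(v(B(3, -5)), -186) = -45865 - (-80)*(-186) = -45865 - 1*14880 = -45865 - 14880 = -60745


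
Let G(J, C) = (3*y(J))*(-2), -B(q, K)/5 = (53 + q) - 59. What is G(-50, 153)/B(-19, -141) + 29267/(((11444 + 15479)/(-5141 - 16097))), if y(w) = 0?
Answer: -621572546/26923 ≈ -23087.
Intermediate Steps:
B(q, K) = 30 - 5*q (B(q, K) = -5*((53 + q) - 59) = -5*(-6 + q) = 30 - 5*q)
G(J, C) = 0 (G(J, C) = (3*0)*(-2) = 0*(-2) = 0)
G(-50, 153)/B(-19, -141) + 29267/(((11444 + 15479)/(-5141 - 16097))) = 0/(30 - 5*(-19)) + 29267/(((11444 + 15479)/(-5141 - 16097))) = 0/(30 + 95) + 29267/((26923/(-21238))) = 0/125 + 29267/((26923*(-1/21238))) = 0*(1/125) + 29267/(-26923/21238) = 0 + 29267*(-21238/26923) = 0 - 621572546/26923 = -621572546/26923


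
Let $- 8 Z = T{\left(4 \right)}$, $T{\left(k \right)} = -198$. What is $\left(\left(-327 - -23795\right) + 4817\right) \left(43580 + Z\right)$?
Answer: $\frac{4933441415}{4} \approx 1.2334 \cdot 10^{9}$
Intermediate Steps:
$Z = \frac{99}{4}$ ($Z = \left(- \frac{1}{8}\right) \left(-198\right) = \frac{99}{4} \approx 24.75$)
$\left(\left(-327 - -23795\right) + 4817\right) \left(43580 + Z\right) = \left(\left(-327 - -23795\right) + 4817\right) \left(43580 + \frac{99}{4}\right) = \left(\left(-327 + 23795\right) + 4817\right) \frac{174419}{4} = \left(23468 + 4817\right) \frac{174419}{4} = 28285 \cdot \frac{174419}{4} = \frac{4933441415}{4}$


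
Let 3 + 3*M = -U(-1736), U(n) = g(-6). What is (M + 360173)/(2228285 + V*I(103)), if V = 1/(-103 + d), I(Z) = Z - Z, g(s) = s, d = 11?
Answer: 360174/2228285 ≈ 0.16164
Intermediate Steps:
I(Z) = 0
U(n) = -6
V = -1/92 (V = 1/(-103 + 11) = 1/(-92) = -1/92 ≈ -0.010870)
M = 1 (M = -1 + (-1*(-6))/3 = -1 + (⅓)*6 = -1 + 2 = 1)
(M + 360173)/(2228285 + V*I(103)) = (1 + 360173)/(2228285 - 1/92*0) = 360174/(2228285 + 0) = 360174/2228285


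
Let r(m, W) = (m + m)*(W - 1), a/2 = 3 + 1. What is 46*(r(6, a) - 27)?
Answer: 2622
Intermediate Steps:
a = 8 (a = 2*(3 + 1) = 2*4 = 8)
r(m, W) = 2*m*(-1 + W) (r(m, W) = (2*m)*(-1 + W) = 2*m*(-1 + W))
46*(r(6, a) - 27) = 46*(2*6*(-1 + 8) - 27) = 46*(2*6*7 - 27) = 46*(84 - 27) = 46*57 = 2622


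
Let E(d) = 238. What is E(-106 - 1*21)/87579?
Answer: 238/87579 ≈ 0.0027175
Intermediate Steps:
E(-106 - 1*21)/87579 = 238/87579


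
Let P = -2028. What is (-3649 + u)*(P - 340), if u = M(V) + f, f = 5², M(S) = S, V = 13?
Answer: 8550848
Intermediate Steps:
f = 25
u = 38 (u = 13 + 25 = 38)
(-3649 + u)*(P - 340) = (-3649 + 38)*(-2028 - 340) = -3611*(-2368) = 8550848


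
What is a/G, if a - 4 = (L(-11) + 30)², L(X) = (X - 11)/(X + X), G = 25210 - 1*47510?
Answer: -193/4460 ≈ -0.043274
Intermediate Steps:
G = -22300 (G = 25210 - 47510 = -22300)
L(X) = (-11 + X)/(2*X) (L(X) = (-11 + X)/((2*X)) = (-11 + X)*(1/(2*X)) = (-11 + X)/(2*X))
a = 965 (a = 4 + ((½)*(-11 - 11)/(-11) + 30)² = 4 + ((½)*(-1/11)*(-22) + 30)² = 4 + (1 + 30)² = 4 + 31² = 4 + 961 = 965)
a/G = 965/(-22300) = 965*(-1/22300) = -193/4460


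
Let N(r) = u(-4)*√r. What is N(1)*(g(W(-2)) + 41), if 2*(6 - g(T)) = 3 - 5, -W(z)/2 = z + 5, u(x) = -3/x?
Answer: 36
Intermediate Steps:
W(z) = -10 - 2*z (W(z) = -2*(z + 5) = -2*(5 + z) = -10 - 2*z)
N(r) = 3*√r/4 (N(r) = (-3/(-4))*√r = (-3*(-¼))*√r = 3*√r/4)
g(T) = 7 (g(T) = 6 - (3 - 5)/2 = 6 - ½*(-2) = 6 + 1 = 7)
N(1)*(g(W(-2)) + 41) = (3*√1/4)*(7 + 41) = ((¾)*1)*48 = (¾)*48 = 36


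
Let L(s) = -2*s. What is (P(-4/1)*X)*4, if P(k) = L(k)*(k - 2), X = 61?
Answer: -11712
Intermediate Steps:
P(k) = -2*k*(-2 + k) (P(k) = (-2*k)*(k - 2) = (-2*k)*(-2 + k) = -2*k*(-2 + k))
(P(-4/1)*X)*4 = ((2*(-4/1)*(2 - (-4)/1))*61)*4 = ((2*(-4*1)*(2 - (-4)))*61)*4 = ((2*(-4)*(2 - 1*(-4)))*61)*4 = ((2*(-4)*(2 + 4))*61)*4 = ((2*(-4)*6)*61)*4 = -48*61*4 = -2928*4 = -11712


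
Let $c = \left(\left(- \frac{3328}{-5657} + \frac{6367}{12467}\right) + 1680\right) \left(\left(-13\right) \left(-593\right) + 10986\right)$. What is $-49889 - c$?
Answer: $- \frac{2220014192983516}{70525819} \approx -3.1478 \cdot 10^{7}$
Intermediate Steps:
$c = \frac{2216495730399425}{70525819}$ ($c = \left(\left(\left(-3328\right) \left(- \frac{1}{5657}\right) + 6367 \cdot \frac{1}{12467}\right) + 1680\right) \left(7709 + 10986\right) = \left(\left(\frac{3328}{5657} + \frac{6367}{12467}\right) + 1680\right) 18695 = \left(\frac{77508295}{70525819} + 1680\right) 18695 = \frac{118560884215}{70525819} \cdot 18695 = \frac{2216495730399425}{70525819} \approx 3.1428 \cdot 10^{7}$)
$-49889 - c = -49889 - \frac{2216495730399425}{70525819} = - \frac{2220014192983516}{70525819}$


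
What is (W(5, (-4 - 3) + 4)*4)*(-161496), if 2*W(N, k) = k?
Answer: 968976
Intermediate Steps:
W(N, k) = k/2
(W(5, (-4 - 3) + 4)*4)*(-161496) = ((((-4 - 3) + 4)/2)*4)*(-161496) = (((-7 + 4)/2)*4)*(-161496) = (((1/2)*(-3))*4)*(-161496) = -3/2*4*(-161496) = -6*(-161496) = 968976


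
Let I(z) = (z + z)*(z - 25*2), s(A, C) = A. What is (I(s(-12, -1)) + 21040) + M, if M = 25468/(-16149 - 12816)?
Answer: 652498052/28965 ≈ 22527.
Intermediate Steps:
I(z) = 2*z*(-50 + z) (I(z) = (2*z)*(z - 50) = (2*z)*(-50 + z) = 2*z*(-50 + z))
M = -25468/28965 (M = 25468/(-28965) = 25468*(-1/28965) = -25468/28965 ≈ -0.87927)
(I(s(-12, -1)) + 21040) + M = (2*(-12)*(-50 - 12) + 21040) - 25468/28965 = (2*(-12)*(-62) + 21040) - 25468/28965 = (1488 + 21040) - 25468/28965 = 22528 - 25468/28965 = 652498052/28965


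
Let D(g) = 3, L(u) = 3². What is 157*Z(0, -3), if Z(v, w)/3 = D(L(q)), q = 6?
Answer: 1413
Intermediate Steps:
L(u) = 9
Z(v, w) = 9 (Z(v, w) = 3*3 = 9)
157*Z(0, -3) = 157*9 = 1413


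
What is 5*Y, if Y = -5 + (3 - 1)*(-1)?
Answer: -35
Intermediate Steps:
Y = -7 (Y = -5 + 2*(-1) = -5 - 2 = -7)
5*Y = 5*(-7) = -35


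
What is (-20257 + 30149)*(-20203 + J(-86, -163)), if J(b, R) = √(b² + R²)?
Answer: -199848076 + 9892*√33965 ≈ -1.9802e+8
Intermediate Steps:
J(b, R) = √(R² + b²)
(-20257 + 30149)*(-20203 + J(-86, -163)) = (-20257 + 30149)*(-20203 + √((-163)² + (-86)²)) = 9892*(-20203 + √(26569 + 7396)) = 9892*(-20203 + √33965) = -199848076 + 9892*√33965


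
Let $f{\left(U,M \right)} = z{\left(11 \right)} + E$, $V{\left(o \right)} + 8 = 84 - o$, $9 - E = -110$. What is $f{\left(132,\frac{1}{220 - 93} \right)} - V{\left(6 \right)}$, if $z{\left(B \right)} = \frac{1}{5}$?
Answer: $\frac{246}{5} \approx 49.2$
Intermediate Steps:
$E = 119$ ($E = 9 - -110 = 9 + 110 = 119$)
$z{\left(B \right)} = \frac{1}{5}$
$V{\left(o \right)} = 76 - o$ ($V{\left(o \right)} = -8 - \left(-84 + o\right) = 76 - o$)
$f{\left(U,M \right)} = \frac{596}{5}$ ($f{\left(U,M \right)} = \frac{1}{5} + 119 = \frac{596}{5}$)
$f{\left(132,\frac{1}{220 - 93} \right)} - V{\left(6 \right)} = \frac{596}{5} - \left(76 - 6\right) = \frac{596}{5} - 70 = \frac{246}{5}$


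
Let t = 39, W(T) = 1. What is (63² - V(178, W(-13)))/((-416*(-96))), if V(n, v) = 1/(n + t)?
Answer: 107659/1083264 ≈ 0.099384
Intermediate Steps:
V(n, v) = 1/(39 + n) (V(n, v) = 1/(n + 39) = 1/(39 + n))
(63² - V(178, W(-13)))/((-416*(-96))) = (63² - 1/(39 + 178))/((-416*(-96))) = (3969 - 1/217)/39936 = (3969 - 1*1/217)*(1/39936) = (3969 - 1/217)*(1/39936) = (861272/217)*(1/39936) = 107659/1083264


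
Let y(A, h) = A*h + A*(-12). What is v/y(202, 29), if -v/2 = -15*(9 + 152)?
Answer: 2415/1717 ≈ 1.4065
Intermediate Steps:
y(A, h) = -12*A + A*h (y(A, h) = A*h - 12*A = -12*A + A*h)
v = 4830 (v = -(-30)*(9 + 152) = -(-30)*161 = -2*(-2415) = 4830)
v/y(202, 29) = 4830/((202*(-12 + 29))) = 4830/((202*17)) = 4830/3434 = 4830*(1/3434) = 2415/1717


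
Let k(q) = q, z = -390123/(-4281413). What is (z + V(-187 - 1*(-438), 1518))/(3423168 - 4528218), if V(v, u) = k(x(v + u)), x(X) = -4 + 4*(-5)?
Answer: 34121263/1577058478550 ≈ 2.1636e-5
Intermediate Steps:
x(X) = -24 (x(X) = -4 - 20 = -24)
z = 390123/4281413 (z = -390123*(-1/4281413) = 390123/4281413 ≈ 0.091120)
V(v, u) = -24
(z + V(-187 - 1*(-438), 1518))/(3423168 - 4528218) = (390123/4281413 - 24)/(3423168 - 4528218) = -102363789/4281413/(-1105050) = -102363789/4281413*(-1/1105050) = 34121263/1577058478550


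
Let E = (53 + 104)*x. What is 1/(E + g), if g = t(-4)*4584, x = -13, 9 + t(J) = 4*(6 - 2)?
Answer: 1/30047 ≈ 3.3281e-5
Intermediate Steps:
t(J) = 7 (t(J) = -9 + 4*(6 - 2) = -9 + 4*4 = -9 + 16 = 7)
g = 32088 (g = 7*4584 = 32088)
E = -2041 (E = (53 + 104)*(-13) = 157*(-13) = -2041)
1/(E + g) = 1/(-2041 + 32088) = 1/30047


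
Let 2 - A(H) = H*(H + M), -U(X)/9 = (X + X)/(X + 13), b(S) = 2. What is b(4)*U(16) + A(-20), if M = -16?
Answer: -21398/29 ≈ -737.86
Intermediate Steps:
U(X) = -18*X/(13 + X) (U(X) = -9*(X + X)/(X + 13) = -9*2*X/(13 + X) = -18*X/(13 + X))
A(H) = 2 - H*(-16 + H) (A(H) = 2 - H*(H - 16) = 2 - H*(-16 + H))
b(4)*U(16) + A(-20) = 2*(-18*16/(13 + 16)) + (2 - 1*(-20)² + 16*(-20)) = 2*(-18*16/29) + (2 - 1*400 - 320) = 2*(-18*16*1/29) + (2 - 400 - 320) = 2*(-288/29) - 718 = -576/29 - 718 = -21398/29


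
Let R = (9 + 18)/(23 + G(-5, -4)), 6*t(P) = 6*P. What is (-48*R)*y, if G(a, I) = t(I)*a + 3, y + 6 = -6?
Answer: 7776/23 ≈ 338.09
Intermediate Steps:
y = -12 (y = -6 - 6 = -12)
t(P) = P (t(P) = (6*P)/6 = P)
G(a, I) = 3 + I*a (G(a, I) = I*a + 3 = 3 + I*a)
R = 27/46 (R = (9 + 18)/(23 + (3 - 4*(-5))) = 27/(23 + (3 + 20)) = 27/(23 + 23) = 27/46 ≈ 0.58696)
(-48*R)*y = -48*27/46*(-12) = -648/23*(-12) = 7776/23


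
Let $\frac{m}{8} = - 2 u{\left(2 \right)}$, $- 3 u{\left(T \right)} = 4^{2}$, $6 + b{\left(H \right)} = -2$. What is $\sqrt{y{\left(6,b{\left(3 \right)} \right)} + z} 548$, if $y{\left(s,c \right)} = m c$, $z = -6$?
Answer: $\frac{548 i \sqrt{6198}}{3} \approx 14381.0 i$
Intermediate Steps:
$b{\left(H \right)} = -8$ ($b{\left(H \right)} = -6 - 2 = -8$)
$u{\left(T \right)} = - \frac{16}{3}$ ($u{\left(T \right)} = - \frac{4^{2}}{3} = \left(- \frac{1}{3}\right) 16 = - \frac{16}{3}$)
$m = \frac{256}{3}$ ($m = 8 \left(\left(-2\right) \left(- \frac{16}{3}\right)\right) = 8 \cdot \frac{32}{3} = \frac{256}{3} \approx 85.333$)
$y{\left(s,c \right)} = \frac{256 c}{3}$
$\sqrt{y{\left(6,b{\left(3 \right)} \right)} + z} 548 = \sqrt{\frac{256}{3} \left(-8\right) - 6} \cdot 548 = \sqrt{- \frac{2048}{3} - 6} \cdot 548 = \sqrt{- \frac{2066}{3}} \cdot 548 = \frac{i \sqrt{6198}}{3} \cdot 548 = \frac{548 i \sqrt{6198}}{3}$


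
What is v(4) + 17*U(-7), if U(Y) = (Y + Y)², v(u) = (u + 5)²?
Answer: 3413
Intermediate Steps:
v(u) = (5 + u)²
U(Y) = 4*Y² (U(Y) = (2*Y)² = 4*Y²)
v(4) + 17*U(-7) = (5 + 4)² + 17*(4*(-7)²) = 9² + 17*(4*49) = 81 + 17*196 = 81 + 3332 = 3413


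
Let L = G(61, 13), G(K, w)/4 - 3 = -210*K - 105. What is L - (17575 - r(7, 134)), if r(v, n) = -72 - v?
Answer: -69302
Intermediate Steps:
G(K, w) = -408 - 840*K (G(K, w) = 12 + 4*(-210*K - 105) = 12 + 4*(-105 - 210*K) = 12 + (-420 - 840*K) = -408 - 840*K)
L = -51648 (L = -408 - 840*61 = -408 - 51240 = -51648)
L - (17575 - r(7, 134)) = -51648 - (17575 - (-72 - 1*7)) = -51648 - (17575 - (-72 - 7)) = -51648 - (17575 - 1*(-79)) = -51648 - (17575 + 79) = -51648 - 1*17654 = -51648 - 17654 = -69302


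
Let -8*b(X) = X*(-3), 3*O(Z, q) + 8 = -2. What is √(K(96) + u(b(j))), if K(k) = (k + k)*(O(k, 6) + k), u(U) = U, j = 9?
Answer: √284726/4 ≈ 133.40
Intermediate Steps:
O(Z, q) = -10/3 (O(Z, q) = -8/3 + (⅓)*(-2) = -8/3 - ⅔ = -10/3)
b(X) = 3*X/8 (b(X) = -X*(-3)/8 = -(-3)*X/8 = 3*X/8)
K(k) = 2*k*(-10/3 + k) (K(k) = (k + k)*(-10/3 + k) = (2*k)*(-10/3 + k) = 2*k*(-10/3 + k))
√(K(96) + u(b(j))) = √((⅔)*96*(-10 + 3*96) + (3/8)*9) = √((⅔)*96*(-10 + 288) + 27/8) = √((⅔)*96*278 + 27/8) = √(17792 + 27/8) = √(142363/8) = √284726/4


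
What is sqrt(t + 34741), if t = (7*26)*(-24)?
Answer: sqrt(30373) ≈ 174.28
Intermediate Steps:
t = -4368 (t = 182*(-24) = -4368)
sqrt(t + 34741) = sqrt(-4368 + 34741) = sqrt(30373)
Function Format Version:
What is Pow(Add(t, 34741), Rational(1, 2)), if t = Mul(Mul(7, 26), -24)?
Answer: Pow(30373, Rational(1, 2)) ≈ 174.28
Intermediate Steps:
t = -4368 (t = Mul(182, -24) = -4368)
Pow(Add(t, 34741), Rational(1, 2)) = Pow(Add(-4368, 34741), Rational(1, 2)) = Pow(30373, Rational(1, 2))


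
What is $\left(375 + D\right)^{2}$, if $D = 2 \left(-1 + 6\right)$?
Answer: $148225$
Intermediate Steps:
$D = 10$ ($D = 2 \cdot 5 = 10$)
$\left(375 + D\right)^{2} = \left(375 + 10\right)^{2} = 385^{2} = 148225$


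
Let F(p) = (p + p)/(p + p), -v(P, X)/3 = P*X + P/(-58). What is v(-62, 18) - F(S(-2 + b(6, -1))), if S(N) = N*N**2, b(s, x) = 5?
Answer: 96970/29 ≈ 3343.8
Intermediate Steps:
v(P, X) = 3*P/58 - 3*P*X (v(P, X) = -3*(P*X + P/(-58)) = -3*(P*X + P*(-1/58)) = -3*(P*X - P/58) = -3*(-P/58 + P*X) = 3*P/58 - 3*P*X)
S(N) = N**3
F(p) = 1 (F(p) = (2*p)/((2*p)) = (2*p)*(1/(2*p)) = 1)
v(-62, 18) - F(S(-2 + b(6, -1))) = (3/58)*(-62)*(1 - 58*18) - 1*1 = (3/58)*(-62)*(1 - 1044) - 1 = (3/58)*(-62)*(-1043) - 1 = 96999/29 - 1 = 96970/29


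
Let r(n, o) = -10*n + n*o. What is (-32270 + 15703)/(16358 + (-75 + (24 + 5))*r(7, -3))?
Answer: -16567/20544 ≈ -0.80642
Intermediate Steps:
(-32270 + 15703)/(16358 + (-75 + (24 + 5))*r(7, -3)) = (-32270 + 15703)/(16358 + (-75 + (24 + 5))*(7*(-10 - 3))) = -16567/(16358 + (-75 + 29)*(7*(-13))) = -16567/(16358 - 46*(-91)) = -16567/(16358 + 4186) = -16567/20544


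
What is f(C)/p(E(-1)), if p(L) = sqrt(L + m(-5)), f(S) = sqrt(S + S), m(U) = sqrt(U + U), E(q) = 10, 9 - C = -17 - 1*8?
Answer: 2*sqrt(17)/sqrt(10 + I*sqrt(10)) ≈ 2.5165 - 0.38841*I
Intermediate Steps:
C = 34 (C = 9 - (-17 - 1*8) = 9 - (-17 - 8) = 9 - 1*(-25) = 9 + 25 = 34)
m(U) = sqrt(2)*sqrt(U) (m(U) = sqrt(2*U) = sqrt(2)*sqrt(U))
f(S) = sqrt(2)*sqrt(S) (f(S) = sqrt(2*S) = sqrt(2)*sqrt(S))
p(L) = sqrt(L + I*sqrt(10)) (p(L) = sqrt(L + sqrt(2)*sqrt(-5)) = sqrt(L + sqrt(2)*(I*sqrt(5))) = sqrt(L + I*sqrt(10)))
f(C)/p(E(-1)) = (sqrt(2)*sqrt(34))/(sqrt(10 + I*sqrt(10))) = (2*sqrt(17))/sqrt(10 + I*sqrt(10)) = 2*sqrt(17)/sqrt(10 + I*sqrt(10))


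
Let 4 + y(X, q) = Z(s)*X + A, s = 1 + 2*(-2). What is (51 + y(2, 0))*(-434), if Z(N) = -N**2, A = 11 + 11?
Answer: -22134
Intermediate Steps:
s = -3 (s = 1 - 4 = -3)
A = 22
y(X, q) = 18 - 9*X (y(X, q) = -4 + ((-1*(-3)**2)*X + 22) = -4 + ((-1*9)*X + 22) = -4 + (-9*X + 22) = -4 + (22 - 9*X) = 18 - 9*X)
(51 + y(2, 0))*(-434) = (51 + (18 - 9*2))*(-434) = (51 + (18 - 18))*(-434) = (51 + 0)*(-434) = 51*(-434) = -22134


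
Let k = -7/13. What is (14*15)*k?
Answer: -1470/13 ≈ -113.08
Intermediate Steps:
k = -7/13 (k = -7*1/13 = -7/13 ≈ -0.53846)
(14*15)*k = (14*15)*(-7/13) = 210*(-7/13) = -1470/13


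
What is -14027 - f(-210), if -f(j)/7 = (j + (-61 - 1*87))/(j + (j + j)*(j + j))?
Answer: -176529974/12585 ≈ -14027.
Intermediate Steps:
f(j) = -7*(-148 + j)/(j + 4*j**2) (f(j) = -7*(j + (-61 - 1*87))/(j + (j + j)*(j + j)) = -7*(j + (-61 - 87))/(j + (2*j)*(2*j)) = -7*(j - 148)/(j + 4*j**2) = -7*(-148 + j)/(j + 4*j**2))
-14027 - f(-210) = -14027 - 7*(148 - 1*(-210))/((-210)*(1 + 4*(-210))) = -14027 - 7*(-1)*(148 + 210)/(210*(1 - 840)) = -14027 - 7*(-1)*358/(210*(-839)) = -14027 - 7*(-1)*(-1)*358/(210*839) = -14027 - 1*179/12585 = -14027 - 179/12585 = -176529974/12585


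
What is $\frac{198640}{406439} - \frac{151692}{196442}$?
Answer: $- \frac{11316152954}{39920845019} \approx -0.28346$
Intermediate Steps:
$\frac{198640}{406439} - \frac{151692}{196442} = 198640 \cdot \frac{1}{406439} - \frac{75846}{98221} = \frac{198640}{406439} - \frac{75846}{98221} = - \frac{11316152954}{39920845019}$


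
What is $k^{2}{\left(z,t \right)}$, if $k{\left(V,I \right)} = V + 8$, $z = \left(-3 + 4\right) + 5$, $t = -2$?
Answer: $196$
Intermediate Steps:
$z = 6$ ($z = 1 + 5 = 6$)
$k{\left(V,I \right)} = 8 + V$
$k^{2}{\left(z,t \right)} = \left(8 + 6\right)^{2} = 14^{2} = 196$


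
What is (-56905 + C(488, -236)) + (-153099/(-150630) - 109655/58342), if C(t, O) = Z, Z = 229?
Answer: -41506618040146/732337955 ≈ -56677.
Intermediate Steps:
C(t, O) = 229
(-56905 + C(488, -236)) + (-153099/(-150630) - 109655/58342) = (-56905 + 229) + (-153099/(-150630) - 109655/58342) = -56676 + (-153099*(-1/150630) - 109655*1/58342) = -56676 + (51033/50210 - 109655/58342) = -56676 - 632102566/732337955 = -41506618040146/732337955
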